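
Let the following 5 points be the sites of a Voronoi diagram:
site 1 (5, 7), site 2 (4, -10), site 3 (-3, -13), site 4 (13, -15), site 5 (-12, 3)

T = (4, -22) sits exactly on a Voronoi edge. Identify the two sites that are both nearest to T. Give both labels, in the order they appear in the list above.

Squared distances from T to each site:
d²(T, site 1) = (4−5)² + (-22−7)² = 1 + 841 = 842
d²(T, site 2) = (4−4)² + (-22−(-10))² = 0 + 144 = 144
d²(T, site 3) = (4−(-3))² + (-22−(-13))² = 49 + 81 = 130
d²(T, site 4) = (4−13)² + (-22−(-15))² = 81 + 49 = 130
d²(T, site 5) = (4−(-12))² + (-22−3)² = 256 + 625 = 881
T is equidistant from site 3 and site 4 (both at squared distance 130), and every other site is strictly farther — so T lies on the site 3–site 4 Voronoi edge.

site 3 and site 4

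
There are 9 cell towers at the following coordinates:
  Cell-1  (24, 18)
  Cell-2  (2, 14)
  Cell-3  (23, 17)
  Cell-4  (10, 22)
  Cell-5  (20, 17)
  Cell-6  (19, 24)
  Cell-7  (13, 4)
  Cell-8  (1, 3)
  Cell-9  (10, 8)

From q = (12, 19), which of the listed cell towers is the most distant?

Cell-8

Since √ is increasing, it suffices to compare squared distances:
d²(q, Cell-1) = 144 + 1 = 145
d²(q, Cell-2) = 100 + 25 = 125
d²(q, Cell-3) = 121 + 4 = 125
d²(q, Cell-4) = 4 + 9 = 13
d²(q, Cell-5) = 64 + 4 = 68
d²(q, Cell-6) = 49 + 25 = 74
d²(q, Cell-7) = 1 + 225 = 226
d²(q, Cell-8) = 121 + 256 = 377
d²(q, Cell-9) = 4 + 121 = 125
The largest is to Cell-8.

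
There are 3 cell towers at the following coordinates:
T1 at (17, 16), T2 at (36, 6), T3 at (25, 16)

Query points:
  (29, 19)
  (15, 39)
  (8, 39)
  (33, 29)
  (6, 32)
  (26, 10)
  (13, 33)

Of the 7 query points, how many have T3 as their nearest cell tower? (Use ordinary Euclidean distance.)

(29, 19) — d² to each: T1:153, T2:218, T3:25 → nearest is T3
(15, 39) — d² to each: T1:533, T2:1530, T3:629 → nearest is T1
(8, 39) — d² to each: T1:610, T2:1873, T3:818 → nearest is T1
(33, 29) — d² to each: T1:425, T2:538, T3:233 → nearest is T3
(6, 32) — d² to each: T1:377, T2:1576, T3:617 → nearest is T1
(26, 10) — d² to each: T1:117, T2:116, T3:37 → nearest is T3
(13, 33) — d² to each: T1:305, T2:1258, T3:433 → nearest is T1
3 of the 7 points have T3 as nearest.

3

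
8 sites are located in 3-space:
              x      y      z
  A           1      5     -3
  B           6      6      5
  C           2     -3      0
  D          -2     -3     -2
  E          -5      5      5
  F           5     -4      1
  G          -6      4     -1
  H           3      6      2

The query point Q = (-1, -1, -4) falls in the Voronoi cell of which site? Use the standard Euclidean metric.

Squared Euclidean distances:
|QA|² = (-1−1)² + (-1−5)² + (-4−(-3))² = 4 + 36 + 1 = 41
|QB|² = (-1−6)² + (-1−6)² + (-4−5)² = 49 + 49 + 81 = 179
|QC|² = (-1−2)² + (-1−(-3))² + (-4−0)² = 9 + 4 + 16 = 29
|QD|² = (-1−(-2))² + (-1−(-3))² + (-4−(-2))² = 1 + 4 + 4 = 9
|QE|² = (-1−(-5))² + (-1−5)² + (-4−5)² = 16 + 36 + 81 = 133
|QF|² = (-1−5)² + (-1−(-4))² + (-4−1)² = 36 + 9 + 25 = 70
|QG|² = (-1−(-6))² + (-1−4)² + (-4−(-1))² = 25 + 25 + 9 = 59
|QH|² = (-1−3)² + (-1−6)² + (-4−2)² = 16 + 49 + 36 = 101
D is nearest.

D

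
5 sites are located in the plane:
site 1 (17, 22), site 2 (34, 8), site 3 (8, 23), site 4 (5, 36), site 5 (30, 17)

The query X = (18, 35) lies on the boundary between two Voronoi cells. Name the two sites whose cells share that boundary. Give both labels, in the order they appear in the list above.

site 1 and site 4

Squared distances from X to each site:
d²(X, site 1) = (18−17)² + (35−22)² = 1 + 169 = 170
d²(X, site 2) = (18−34)² + (35−8)² = 256 + 729 = 985
d²(X, site 3) = (18−8)² + (35−23)² = 100 + 144 = 244
d²(X, site 4) = (18−5)² + (35−36)² = 169 + 1 = 170
d²(X, site 5) = (18−30)² + (35−17)² = 144 + 324 = 468
X is equidistant from site 1 and site 4 (both at squared distance 170), and every other site is strictly farther — so X lies on the site 1–site 4 Voronoi edge.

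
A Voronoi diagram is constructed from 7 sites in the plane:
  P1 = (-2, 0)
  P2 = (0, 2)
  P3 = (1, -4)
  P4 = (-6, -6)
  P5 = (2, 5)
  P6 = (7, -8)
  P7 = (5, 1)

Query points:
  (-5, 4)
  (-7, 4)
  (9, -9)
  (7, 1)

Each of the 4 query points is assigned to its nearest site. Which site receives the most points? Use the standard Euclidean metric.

(-5, 4) — d² to each: P1:25, P2:29, P3:100, P4:101, P5:50, P6:288, P7:109 → nearest is P1
(-7, 4) — d² to each: P1:41, P2:53, P3:128, P4:101, P5:82, P6:340, P7:153 → nearest is P1
(9, -9) — d² to each: P1:202, P2:202, P3:89, P4:234, P5:245, P6:5, P7:116 → nearest is P6
(7, 1) — d² to each: P1:82, P2:50, P3:61, P4:218, P5:41, P6:81, P7:4 → nearest is P7
Tally — P1:2, P6:1, P7:1. P1 captures the most (2).

P1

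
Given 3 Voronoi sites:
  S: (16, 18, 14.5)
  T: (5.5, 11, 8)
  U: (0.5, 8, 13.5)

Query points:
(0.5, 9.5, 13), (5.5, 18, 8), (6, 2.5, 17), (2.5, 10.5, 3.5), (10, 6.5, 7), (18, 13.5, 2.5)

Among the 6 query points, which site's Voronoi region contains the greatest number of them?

(0.5, 9.5, 13) — d² to each: S:314.75, T:52.25, U:2.5 → nearest is U
(5.5, 18, 8) — d² to each: S:152.5, T:49, U:155.25 → nearest is T
(6, 2.5, 17) — d² to each: S:346.5, T:153.5, U:72.75 → nearest is U
(2.5, 10.5, 3.5) — d² to each: S:359.5, T:29.5, U:110.25 → nearest is T
(10, 6.5, 7) — d² to each: S:224.5, T:41.5, U:134.75 → nearest is T
(18, 13.5, 2.5) — d² to each: S:168.25, T:192.75, U:457.5 → nearest is S
Tally — S:1, T:3, U:2. T captures the most (3).

T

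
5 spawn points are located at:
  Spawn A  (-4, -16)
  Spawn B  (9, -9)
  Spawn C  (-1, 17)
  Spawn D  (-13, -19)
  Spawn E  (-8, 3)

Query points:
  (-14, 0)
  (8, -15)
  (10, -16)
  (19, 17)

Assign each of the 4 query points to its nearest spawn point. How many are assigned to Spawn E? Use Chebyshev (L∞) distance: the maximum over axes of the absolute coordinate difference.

1

(-14, 0) — d to each: Spawn A:16, Spawn B:23, Spawn C:17, Spawn D:19, Spawn E:6 → nearest is Spawn E
(8, -15) — d to each: Spawn A:12, Spawn B:6, Spawn C:32, Spawn D:21, Spawn E:18 → nearest is Spawn B
(10, -16) — d to each: Spawn A:14, Spawn B:7, Spawn C:33, Spawn D:23, Spawn E:19 → nearest is Spawn B
(19, 17) — d to each: Spawn A:33, Spawn B:26, Spawn C:20, Spawn D:36, Spawn E:27 → nearest is Spawn C
1 of the 4 points has Spawn E as nearest.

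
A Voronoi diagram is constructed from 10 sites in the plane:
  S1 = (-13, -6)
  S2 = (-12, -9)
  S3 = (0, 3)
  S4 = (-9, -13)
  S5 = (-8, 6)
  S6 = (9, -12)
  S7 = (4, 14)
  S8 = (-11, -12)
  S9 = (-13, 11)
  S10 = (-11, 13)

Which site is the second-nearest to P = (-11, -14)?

Since √ is increasing, it suffices to compare squared distances:
|PS1|² = (-11−(-13))² + (-14−(-6))² = 4 + 64 = 68
|PS2|² = (-11−(-12))² + (-14−(-9))² = 1 + 25 = 26
|PS3|² = (-11−0)² + (-14−3)² = 121 + 289 = 410
|PS4|² = (-11−(-9))² + (-14−(-13))² = 4 + 1 = 5
|PS5|² = (-11−(-8))² + (-14−6)² = 9 + 400 = 409
|PS6|² = (-11−9)² + (-14−(-12))² = 400 + 4 = 404
|PS7|² = (-11−4)² + (-14−14)² = 225 + 784 = 1009
|PS8|² = (-11−(-11))² + (-14−(-12))² = 0 + 4 = 4
|PS9|² = (-11−(-13))² + (-14−11)² = 4 + 625 = 629
d²(P, S10) = (-11−(-11))² + (-14−13)² = 0 + 729 = 729
Sorted ascending: S8, S4, S2, … — the second-nearest is S4.

S4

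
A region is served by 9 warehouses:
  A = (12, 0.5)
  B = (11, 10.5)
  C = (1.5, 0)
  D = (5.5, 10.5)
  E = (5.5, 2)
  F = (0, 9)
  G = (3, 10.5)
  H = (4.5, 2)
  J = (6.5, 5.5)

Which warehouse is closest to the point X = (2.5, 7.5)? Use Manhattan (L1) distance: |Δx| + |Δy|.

d(X,A) = 9.5 + 7 = 16.5
d(X,B) = 8.5 + 3 = 11.5
d(X,C) = 1 + 7.5 = 8.5
d(X,D) = 3 + 3 = 6
d(X,E) = 3 + 5.5 = 8.5
d(X,F) = 2.5 + 1.5 = 4
d(X,G) = 0.5 + 3 = 3.5
d(X,H) = 2 + 5.5 = 7.5
d(X,J) = 4 + 2 = 6
The smallest is to G, so X lies in the Voronoi region of G.

G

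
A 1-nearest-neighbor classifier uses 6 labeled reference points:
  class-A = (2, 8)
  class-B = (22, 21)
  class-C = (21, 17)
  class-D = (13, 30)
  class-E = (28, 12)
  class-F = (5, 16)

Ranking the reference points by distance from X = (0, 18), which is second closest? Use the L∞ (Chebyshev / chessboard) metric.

d(X, class-A) = max(2, 10) = 10
d(X, class-B) = max(22, 3) = 22
d(X, class-C) = max(21, 1) = 21
d(X, class-D) = max(13, 12) = 13
d(X, class-E) = max(28, 6) = 28
d(X, class-F) = max(5, 2) = 5
Sorted ascending: class-F, class-A, class-D, … — the second-nearest is class-A.

class-A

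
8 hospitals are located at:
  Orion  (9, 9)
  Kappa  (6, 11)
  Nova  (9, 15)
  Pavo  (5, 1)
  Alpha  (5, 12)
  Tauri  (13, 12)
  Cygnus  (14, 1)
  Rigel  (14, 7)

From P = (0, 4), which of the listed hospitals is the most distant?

Tauri

Squared Euclidean distances:
d²(P, Orion) = (0−9)² + (4−9)² = 81 + 25 = 106
d²(P, Kappa) = (0−6)² + (4−11)² = 36 + 49 = 85
d²(P, Nova) = (0−9)² + (4−15)² = 81 + 121 = 202
d²(P, Pavo) = (0−5)² + (4−1)² = 25 + 9 = 34
d²(P, Alpha) = (0−5)² + (4−12)² = 25 + 64 = 89
d²(P, Tauri) = (0−13)² + (4−12)² = 169 + 64 = 233
d²(P, Cygnus) = (0−14)² + (4−1)² = 196 + 9 = 205
d²(P, Rigel) = (0−14)² + (4−7)² = 196 + 9 = 205
The largest is to Tauri.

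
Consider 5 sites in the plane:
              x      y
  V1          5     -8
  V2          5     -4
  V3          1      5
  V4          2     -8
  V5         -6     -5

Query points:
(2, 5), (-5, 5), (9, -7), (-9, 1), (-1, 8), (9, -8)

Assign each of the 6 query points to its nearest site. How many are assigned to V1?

(2, 5) — d² to each: V1:178, V2:90, V3:1, V4:169, V5:164 → nearest is V3
(-5, 5) — d² to each: V1:269, V2:181, V3:36, V4:218, V5:101 → nearest is V3
(9, -7) — d² to each: V1:17, V2:25, V3:208, V4:50, V5:229 → nearest is V1
(-9, 1) — d² to each: V1:277, V2:221, V3:116, V4:202, V5:45 → nearest is V5
(-1, 8) — d² to each: V1:292, V2:180, V3:13, V4:265, V5:194 → nearest is V3
(9, -8) — d² to each: V1:16, V2:32, V3:233, V4:49, V5:234 → nearest is V1
2 of the 6 points have V1 as nearest.

2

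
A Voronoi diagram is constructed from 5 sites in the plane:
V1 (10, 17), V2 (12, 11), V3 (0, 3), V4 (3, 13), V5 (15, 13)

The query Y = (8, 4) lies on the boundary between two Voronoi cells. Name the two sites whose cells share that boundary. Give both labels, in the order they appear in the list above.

Squared distances from Y to each site:
|YV1|² = (8−10)² + (4−17)² = 4 + 169 = 173
|YV2|² = (8−12)² + (4−11)² = 16 + 49 = 65
|YV3|² = (8−0)² + (4−3)² = 64 + 1 = 65
|YV4|² = (8−3)² + (4−13)² = 25 + 81 = 106
|YV5|² = (8−15)² + (4−13)² = 49 + 81 = 130
Y is equidistant from V2 and V3 (both at squared distance 65), and every other site is strictly farther — so Y lies on the V2–V3 Voronoi edge.

V2 and V3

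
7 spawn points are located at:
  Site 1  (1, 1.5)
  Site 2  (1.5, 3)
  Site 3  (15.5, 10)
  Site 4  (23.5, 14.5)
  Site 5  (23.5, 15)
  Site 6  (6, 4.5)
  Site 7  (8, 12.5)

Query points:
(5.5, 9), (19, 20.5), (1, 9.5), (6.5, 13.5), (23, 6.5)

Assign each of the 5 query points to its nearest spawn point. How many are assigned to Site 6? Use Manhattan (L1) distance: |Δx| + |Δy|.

1

(5.5, 9) — d to each: Site 1:12, Site 2:10, Site 3:11, Site 4:23.5, Site 5:24, Site 6:5, Site 7:6 → nearest is Site 6
(19, 20.5) — d to each: Site 1:37, Site 2:35, Site 3:14, Site 4:10.5, Site 5:10, Site 6:29, Site 7:19 → nearest is Site 5
(1, 9.5) — d to each: Site 1:8, Site 2:7, Site 3:15, Site 4:27.5, Site 5:28, Site 6:10, Site 7:10 → nearest is Site 2
(6.5, 13.5) — d to each: Site 1:17.5, Site 2:15.5, Site 3:12.5, Site 4:18, Site 5:18.5, Site 6:9.5, Site 7:2.5 → nearest is Site 7
(23, 6.5) — d to each: Site 1:27, Site 2:25, Site 3:11, Site 4:8.5, Site 5:9, Site 6:19, Site 7:21 → nearest is Site 4
1 of the 5 points has Site 6 as nearest.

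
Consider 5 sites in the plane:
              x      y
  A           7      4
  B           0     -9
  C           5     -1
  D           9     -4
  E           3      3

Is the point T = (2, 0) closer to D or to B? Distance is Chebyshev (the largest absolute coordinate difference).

D

d(T,D) = max(7, 4) = 7
d(T,B) = max(2, 9) = 9
7 < 9, so D is closer.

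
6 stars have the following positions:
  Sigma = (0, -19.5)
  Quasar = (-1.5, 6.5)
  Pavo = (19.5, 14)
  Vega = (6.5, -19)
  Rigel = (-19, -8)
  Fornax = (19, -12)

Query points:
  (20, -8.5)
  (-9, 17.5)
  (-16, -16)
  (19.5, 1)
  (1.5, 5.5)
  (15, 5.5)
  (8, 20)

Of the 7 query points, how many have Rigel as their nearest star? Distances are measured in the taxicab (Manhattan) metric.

1

(20, -8.5) — d to each: Sigma:31, Quasar:36.5, Pavo:23, Vega:24, Rigel:39.5, Fornax:4.5 → nearest is Fornax
(-9, 17.5) — d to each: Sigma:46, Quasar:18.5, Pavo:32, Vega:52, Rigel:35.5, Fornax:57.5 → nearest is Quasar
(-16, -16) — d to each: Sigma:19.5, Quasar:37, Pavo:65.5, Vega:25.5, Rigel:11, Fornax:39 → nearest is Rigel
(19.5, 1) — d to each: Sigma:40, Quasar:26.5, Pavo:13, Vega:33, Rigel:47.5, Fornax:13.5 → nearest is Pavo
(1.5, 5.5) — d to each: Sigma:26.5, Quasar:4, Pavo:26.5, Vega:29.5, Rigel:34, Fornax:35 → nearest is Quasar
(15, 5.5) — d to each: Sigma:40, Quasar:17.5, Pavo:13, Vega:33, Rigel:47.5, Fornax:21.5 → nearest is Pavo
(8, 20) — d to each: Sigma:47.5, Quasar:23, Pavo:17.5, Vega:40.5, Rigel:55, Fornax:43 → nearest is Pavo
1 of the 7 points has Rigel as nearest.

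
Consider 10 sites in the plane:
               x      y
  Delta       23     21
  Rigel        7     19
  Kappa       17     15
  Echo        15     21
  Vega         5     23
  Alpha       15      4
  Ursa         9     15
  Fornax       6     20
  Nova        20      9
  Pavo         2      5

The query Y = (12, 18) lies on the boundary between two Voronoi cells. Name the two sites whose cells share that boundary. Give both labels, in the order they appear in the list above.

Squared distances from Y to each site:
d²(Y, Delta) = (12−23)² + (18−21)² = 121 + 9 = 130
d²(Y, Rigel) = (12−7)² + (18−19)² = 25 + 1 = 26
d²(Y, Kappa) = (12−17)² + (18−15)² = 25 + 9 = 34
d²(Y, Echo) = (12−15)² + (18−21)² = 9 + 9 = 18
d²(Y, Vega) = (12−5)² + (18−23)² = 49 + 25 = 74
d²(Y, Alpha) = (12−15)² + (18−4)² = 9 + 196 = 205
d²(Y, Ursa) = (12−9)² + (18−15)² = 9 + 9 = 18
d²(Y, Fornax) = (12−6)² + (18−20)² = 36 + 4 = 40
d²(Y, Nova) = (12−20)² + (18−9)² = 64 + 81 = 145
d²(Y, Pavo) = (12−2)² + (18−5)² = 100 + 169 = 269
Y is equidistant from Echo and Ursa (both at squared distance 18), and every other site is strictly farther — so Y lies on the Echo–Ursa Voronoi edge.

Echo and Ursa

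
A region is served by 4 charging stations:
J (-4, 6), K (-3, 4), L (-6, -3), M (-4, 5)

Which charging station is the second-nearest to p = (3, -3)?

Compare squared distances (the ordering matches that of the actual distances):
|pJ|² = (3−(-4))² + (-3−6)² = 49 + 81 = 130
|pK|² = (3−(-3))² + (-3−4)² = 36 + 49 = 85
|pL|² = (3−(-6))² + (-3−(-3))² = 81 + 0 = 81
|pM|² = (3−(-4))² + (-3−5)² = 49 + 64 = 113
Sorted ascending: L, K, M, … — the second-nearest is K.

K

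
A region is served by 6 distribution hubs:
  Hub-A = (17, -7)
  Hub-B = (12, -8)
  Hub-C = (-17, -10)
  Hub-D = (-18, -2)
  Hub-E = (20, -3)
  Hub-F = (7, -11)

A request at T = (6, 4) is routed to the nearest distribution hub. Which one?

Hub-B

Squared Euclidean distances:
d²(T, Hub-A) = (6−17)² + (4−(-7))² = 121 + 121 = 242
d²(T, Hub-B) = (6−12)² + (4−(-8))² = 36 + 144 = 180
d²(T, Hub-C) = (6−(-17))² + (4−(-10))² = 529 + 196 = 725
d²(T, Hub-D) = (6−(-18))² + (4−(-2))² = 576 + 36 = 612
d²(T, Hub-E) = (6−20)² + (4−(-3))² = 196 + 49 = 245
d²(T, Hub-F) = (6−7)² + (4−(-11))² = 1 + 225 = 226
The smallest is to Hub-B, so T lies in the Voronoi region of Hub-B.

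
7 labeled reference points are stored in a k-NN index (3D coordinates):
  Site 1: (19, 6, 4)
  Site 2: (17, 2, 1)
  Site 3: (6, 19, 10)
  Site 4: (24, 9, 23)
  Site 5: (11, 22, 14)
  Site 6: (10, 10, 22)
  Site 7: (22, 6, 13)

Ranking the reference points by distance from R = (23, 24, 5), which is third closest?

Squared Euclidean distances:
d²(R, Site 1) = (23−19)² + (24−6)² + (5−4)² = 16 + 324 + 1 = 341
d²(R, Site 2) = (23−17)² + (24−2)² + (5−1)² = 36 + 484 + 16 = 536
d²(R, Site 3) = (23−6)² + (24−19)² + (5−10)² = 289 + 25 + 25 = 339
d²(R, Site 4) = (23−24)² + (24−9)² + (5−23)² = 1 + 225 + 324 = 550
d²(R, Site 5) = (23−11)² + (24−22)² + (5−14)² = 144 + 4 + 81 = 229
d²(R, Site 6) = (23−10)² + (24−10)² + (5−22)² = 169 + 196 + 289 = 654
d²(R, Site 7) = (23−22)² + (24−6)² + (5−13)² = 1 + 324 + 64 = 389
Sorted ascending: Site 5, Site 3, Site 1, Site 7, … — the third-nearest is Site 1.

Site 1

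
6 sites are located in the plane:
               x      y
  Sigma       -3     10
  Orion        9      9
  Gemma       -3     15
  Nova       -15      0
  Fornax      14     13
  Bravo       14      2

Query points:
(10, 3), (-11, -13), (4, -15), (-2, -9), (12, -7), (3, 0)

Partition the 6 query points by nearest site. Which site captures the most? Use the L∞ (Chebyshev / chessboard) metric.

(10, 3) — d to each: Sigma:13, Orion:6, Gemma:13, Nova:25, Fornax:10, Bravo:4 → nearest is Bravo
(-11, -13) — d to each: Sigma:23, Orion:22, Gemma:28, Nova:13, Fornax:26, Bravo:25 → nearest is Nova
(4, -15) — d to each: Sigma:25, Orion:24, Gemma:30, Nova:19, Fornax:28, Bravo:17 → nearest is Bravo
(-2, -9) — d to each: Sigma:19, Orion:18, Gemma:24, Nova:13, Fornax:22, Bravo:16 → nearest is Nova
(12, -7) — d to each: Sigma:17, Orion:16, Gemma:22, Nova:27, Fornax:20, Bravo:9 → nearest is Bravo
(3, 0) — d to each: Sigma:10, Orion:9, Gemma:15, Nova:18, Fornax:13, Bravo:11 → nearest is Orion
Tally — Orion:1, Nova:2, Bravo:3. Bravo captures the most (3).

Bravo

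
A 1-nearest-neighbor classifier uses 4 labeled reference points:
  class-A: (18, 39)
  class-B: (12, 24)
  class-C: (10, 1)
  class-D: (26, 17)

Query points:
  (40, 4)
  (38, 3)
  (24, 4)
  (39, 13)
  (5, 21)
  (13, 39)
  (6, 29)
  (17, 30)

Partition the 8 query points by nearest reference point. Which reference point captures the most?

(40, 4) — d² to each: class-A:1709, class-B:1184, class-C:909, class-D:365 → nearest is class-D
(38, 3) — d² to each: class-A:1696, class-B:1117, class-C:788, class-D:340 → nearest is class-D
(24, 4) — d² to each: class-A:1261, class-B:544, class-C:205, class-D:173 → nearest is class-D
(39, 13) — d² to each: class-A:1117, class-B:850, class-C:985, class-D:185 → nearest is class-D
(5, 21) — d² to each: class-A:493, class-B:58, class-C:425, class-D:457 → nearest is class-B
(13, 39) — d² to each: class-A:25, class-B:226, class-C:1453, class-D:653 → nearest is class-A
(6, 29) — d² to each: class-A:244, class-B:61, class-C:800, class-D:544 → nearest is class-B
(17, 30) — d² to each: class-A:82, class-B:61, class-C:890, class-D:250 → nearest is class-B
Tally — class-A:1, class-B:3, class-D:4. class-D captures the most (4).

class-D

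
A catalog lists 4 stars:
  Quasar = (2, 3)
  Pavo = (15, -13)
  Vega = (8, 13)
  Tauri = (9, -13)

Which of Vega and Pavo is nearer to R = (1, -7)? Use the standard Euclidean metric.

Compare squared distances:
d²(R, Vega) = (1−8)² + (-7−13)² = 49 + 400 = 449
d²(R, Pavo) = (1−15)² + (-7−(-13))² = 196 + 36 = 232
449 > 232, so Pavo is closer.

Pavo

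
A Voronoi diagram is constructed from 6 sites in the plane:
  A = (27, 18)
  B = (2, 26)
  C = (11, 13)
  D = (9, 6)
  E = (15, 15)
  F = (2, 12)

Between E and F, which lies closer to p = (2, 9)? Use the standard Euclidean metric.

F

Compare squared distances:
|pE|² = (2−15)² + (9−15)² = 169 + 36 = 205
|pF|² = (2−2)² + (9−12)² = 0 + 9 = 9
205 > 9, so F is closer.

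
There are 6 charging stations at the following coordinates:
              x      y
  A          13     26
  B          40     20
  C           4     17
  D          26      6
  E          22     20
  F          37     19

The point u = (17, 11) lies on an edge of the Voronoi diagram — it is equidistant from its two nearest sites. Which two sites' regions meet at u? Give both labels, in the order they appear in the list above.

D and E

Squared distances from u to each site:
|uA|² = (17−13)² + (11−26)² = 16 + 225 = 241
|uB|² = (17−40)² + (11−20)² = 529 + 81 = 610
|uC|² = (17−4)² + (11−17)² = 169 + 36 = 205
|uD|² = (17−26)² + (11−6)² = 81 + 25 = 106
|uE|² = (17−22)² + (11−20)² = 25 + 81 = 106
|uF|² = (17−37)² + (11−19)² = 400 + 64 = 464
u is equidistant from D and E (both at squared distance 106), and every other site is strictly farther — so u lies on the D–E Voronoi edge.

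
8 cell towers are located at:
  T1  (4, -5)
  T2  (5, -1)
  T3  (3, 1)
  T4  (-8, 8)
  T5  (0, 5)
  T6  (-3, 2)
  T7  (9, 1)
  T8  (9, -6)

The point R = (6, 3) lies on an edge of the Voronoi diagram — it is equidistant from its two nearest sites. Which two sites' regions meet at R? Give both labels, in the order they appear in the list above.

T3 and T7

Squared distances from R to each site:
|RT1|² = (6−4)² + (3−(-5))² = 4 + 64 = 68
|RT2|² = (6−5)² + (3−(-1))² = 1 + 16 = 17
|RT3|² = (6−3)² + (3−1)² = 9 + 4 = 13
|RT4|² = (6−(-8))² + (3−8)² = 196 + 25 = 221
|RT5|² = (6−0)² + (3−5)² = 36 + 4 = 40
|RT6|² = (6−(-3))² + (3−2)² = 81 + 1 = 82
|RT7|² = (6−9)² + (3−1)² = 9 + 4 = 13
|RT8|² = (6−9)² + (3−(-6))² = 9 + 81 = 90
R is equidistant from T3 and T7 (both at squared distance 13), and every other site is strictly farther — so R lies on the T3–T7 Voronoi edge.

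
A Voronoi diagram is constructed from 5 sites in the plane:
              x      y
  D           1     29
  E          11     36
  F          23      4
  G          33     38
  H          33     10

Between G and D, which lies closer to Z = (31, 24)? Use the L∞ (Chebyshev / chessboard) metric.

d(Z,G) = max(2, 14) = 14
d(Z,D) = max(30, 5) = 30
14 < 30, so G is closer.

G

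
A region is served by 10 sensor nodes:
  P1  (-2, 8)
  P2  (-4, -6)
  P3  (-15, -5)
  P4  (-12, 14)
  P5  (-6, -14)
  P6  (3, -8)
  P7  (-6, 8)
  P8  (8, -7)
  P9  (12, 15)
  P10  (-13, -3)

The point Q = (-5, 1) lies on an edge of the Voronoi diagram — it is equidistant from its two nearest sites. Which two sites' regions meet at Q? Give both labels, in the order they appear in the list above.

Squared distances from Q to each site:
|QP1|² = 9 + 49 = 58
|QP2|² = 1 + 49 = 50
|QP3|² = 100 + 36 = 136
|QP4|² = 49 + 169 = 218
|QP5|² = 1 + 225 = 226
|QP6|² = 64 + 81 = 145
|QP7|² = 1 + 49 = 50
|QP8|² = 169 + 64 = 233
|QP9|² = 289 + 196 = 485
d²(Q, P10) = 64 + 16 = 80
Q is equidistant from P2 and P7 (both at squared distance 50), and every other site is strictly farther — so Q lies on the P2–P7 Voronoi edge.

P2 and P7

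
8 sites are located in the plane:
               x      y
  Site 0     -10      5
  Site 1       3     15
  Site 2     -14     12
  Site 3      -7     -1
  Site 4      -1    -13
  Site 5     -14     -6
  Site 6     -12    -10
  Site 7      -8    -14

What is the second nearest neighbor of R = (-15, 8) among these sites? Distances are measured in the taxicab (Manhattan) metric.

d(R, Site 0) = 5 + 3 = 8
d(R, Site 1) = 18 + 7 = 25
d(R, Site 2) = 1 + 4 = 5
d(R, Site 3) = 8 + 9 = 17
d(R, Site 4) = 14 + 21 = 35
d(R, Site 5) = 1 + 14 = 15
d(R, Site 6) = 3 + 18 = 21
d(R, Site 7) = 7 + 22 = 29
Sorted ascending: Site 2, Site 0, Site 5, … — the second-nearest is Site 0.

Site 0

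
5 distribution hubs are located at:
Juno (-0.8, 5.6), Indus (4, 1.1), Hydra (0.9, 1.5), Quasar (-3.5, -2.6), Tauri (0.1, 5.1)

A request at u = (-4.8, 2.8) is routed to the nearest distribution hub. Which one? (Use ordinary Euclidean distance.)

Juno

Squared Euclidean distances:
d²(u, Juno) = (-4.8−(-0.8))² + (2.8−5.6)² = 16 + 7.84 = 23.84
d²(u, Indus) = (-4.8−4)² + (2.8−1.1)² = 77.44 + 2.89 = 80.33
d²(u, Hydra) = (-4.8−0.9)² + (2.8−1.5)² = 32.49 + 1.69 = 34.18
d²(u, Quasar) = (-4.8−(-3.5))² + (2.8−(-2.6))² = 1.69 + 29.16 = 30.85
d²(u, Tauri) = (-4.8−0.1)² + (2.8−5.1)² = 24.01 + 5.29 = 29.3
Minimum is at Juno.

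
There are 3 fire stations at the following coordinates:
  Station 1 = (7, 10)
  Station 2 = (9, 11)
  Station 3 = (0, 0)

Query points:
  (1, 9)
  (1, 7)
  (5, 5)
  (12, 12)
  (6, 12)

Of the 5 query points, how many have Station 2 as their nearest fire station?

1

(1, 9) — d² to each: Station 1:37, Station 2:68, Station 3:82 → nearest is Station 1
(1, 7) — d² to each: Station 1:45, Station 2:80, Station 3:50 → nearest is Station 1
(5, 5) — d² to each: Station 1:29, Station 2:52, Station 3:50 → nearest is Station 1
(12, 12) — d² to each: Station 1:29, Station 2:10, Station 3:288 → nearest is Station 2
(6, 12) — d² to each: Station 1:5, Station 2:10, Station 3:180 → nearest is Station 1
1 of the 5 points has Station 2 as nearest.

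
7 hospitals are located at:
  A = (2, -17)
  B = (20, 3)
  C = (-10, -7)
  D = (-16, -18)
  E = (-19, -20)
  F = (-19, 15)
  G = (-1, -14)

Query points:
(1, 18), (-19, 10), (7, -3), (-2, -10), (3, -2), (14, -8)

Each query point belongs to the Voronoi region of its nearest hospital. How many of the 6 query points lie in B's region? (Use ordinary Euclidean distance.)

1

(1, 18) — d² to each: A:1226, B:586, C:746, D:1585, E:1844, F:409, G:1028 → nearest is F
(-19, 10) — d² to each: A:1170, B:1570, C:370, D:793, E:900, F:25, G:900 → nearest is F
(7, -3) — d² to each: A:221, B:205, C:305, D:754, E:965, F:1000, G:185 → nearest is G
(-2, -10) — d² to each: A:65, B:653, C:73, D:260, E:389, F:914, G:17 → nearest is G
(3, -2) — d² to each: A:226, B:314, C:194, D:617, E:808, F:773, G:160 → nearest is G
(14, -8) — d² to each: A:225, B:157, C:577, D:1000, E:1233, F:1618, G:261 → nearest is B
1 of the 6 points has B as nearest.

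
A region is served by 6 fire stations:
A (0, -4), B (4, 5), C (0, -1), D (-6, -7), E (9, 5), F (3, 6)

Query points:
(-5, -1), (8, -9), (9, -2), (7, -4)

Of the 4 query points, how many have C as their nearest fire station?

(-5, -1) — d² to each: A:34, B:117, C:25, D:37, E:232, F:113 → nearest is C
(8, -9) — d² to each: A:89, B:212, C:128, D:200, E:197, F:250 → nearest is A
(9, -2) — d² to each: A:85, B:74, C:82, D:250, E:49, F:100 → nearest is E
(7, -4) — d² to each: A:49, B:90, C:58, D:178, E:85, F:116 → nearest is A
1 of the 4 points has C as nearest.

1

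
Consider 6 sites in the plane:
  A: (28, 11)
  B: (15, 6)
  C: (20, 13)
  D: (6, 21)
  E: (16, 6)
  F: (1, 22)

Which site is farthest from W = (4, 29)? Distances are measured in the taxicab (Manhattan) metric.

d(W,A) = |4−28| + |29−11| = 24 + 18 = 42
d(W,B) = |4−15| + |29−6| = 11 + 23 = 34
d(W,C) = |4−20| + |29−13| = 16 + 16 = 32
d(W,D) = |4−6| + |29−21| = 2 + 8 = 10
d(W,E) = |4−16| + |29−6| = 12 + 23 = 35
d(W,F) = |4−1| + |29−22| = 3 + 7 = 10
The largest is to A.

A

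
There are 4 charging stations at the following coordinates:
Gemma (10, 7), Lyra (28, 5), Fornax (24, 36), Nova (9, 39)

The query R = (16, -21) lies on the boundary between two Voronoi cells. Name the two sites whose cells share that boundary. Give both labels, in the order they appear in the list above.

Squared distances from R to each site:
d²(R, Gemma) = 36 + 784 = 820
d²(R, Lyra) = 144 + 676 = 820
d²(R, Fornax) = 64 + 3249 = 3313
d²(R, Nova) = 49 + 3600 = 3649
R is equidistant from Gemma and Lyra (both at squared distance 820), and every other site is strictly farther — so R lies on the Gemma–Lyra Voronoi edge.

Gemma and Lyra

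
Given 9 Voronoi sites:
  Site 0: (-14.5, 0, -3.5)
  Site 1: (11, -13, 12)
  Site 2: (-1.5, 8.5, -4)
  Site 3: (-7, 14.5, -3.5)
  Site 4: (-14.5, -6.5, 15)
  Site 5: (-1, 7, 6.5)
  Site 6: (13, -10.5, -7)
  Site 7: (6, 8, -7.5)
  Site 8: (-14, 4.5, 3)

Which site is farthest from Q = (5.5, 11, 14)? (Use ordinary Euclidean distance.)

Site 6

Compare squared distances (the ordering matches that of the actual distances):
d²(Q, Site 0) = (5.5−(-14.5))² + (11−0)² + (14−(-3.5))² = 400 + 121 + 306.25 = 827.25
d²(Q, Site 1) = (5.5−11)² + (11−(-13))² + (14−12)² = 30.25 + 576 + 4 = 610.25
d²(Q, Site 2) = (5.5−(-1.5))² + (11−8.5)² + (14−(-4))² = 49 + 6.25 + 324 = 379.25
d²(Q, Site 3) = (5.5−(-7))² + (11−14.5)² + (14−(-3.5))² = 156.25 + 12.25 + 306.25 = 474.75
d²(Q, Site 4) = (5.5−(-14.5))² + (11−(-6.5))² + (14−15)² = 400 + 306.25 + 1 = 707.25
d²(Q, Site 5) = (5.5−(-1))² + (11−7)² + (14−6.5)² = 42.25 + 16 + 56.25 = 114.5
d²(Q, Site 6) = (5.5−13)² + (11−(-10.5))² + (14−(-7))² = 56.25 + 462.25 + 441 = 959.5
d²(Q, Site 7) = (5.5−6)² + (11−8)² + (14−(-7.5))² = 0.25 + 9 + 462.25 = 471.5
d²(Q, Site 8) = (5.5−(-14))² + (11−4.5)² + (14−3)² = 380.25 + 42.25 + 121 = 543.5
The largest is to Site 6.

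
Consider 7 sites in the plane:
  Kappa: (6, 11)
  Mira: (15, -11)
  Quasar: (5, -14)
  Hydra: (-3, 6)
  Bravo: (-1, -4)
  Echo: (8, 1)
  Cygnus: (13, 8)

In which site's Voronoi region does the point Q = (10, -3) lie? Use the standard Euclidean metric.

Compare squared distances (the ordering matches that of the actual distances):
d²(Q, Kappa) = (10−6)² + (-3−11)² = 16 + 196 = 212
d²(Q, Mira) = (10−15)² + (-3−(-11))² = 25 + 64 = 89
d²(Q, Quasar) = (10−5)² + (-3−(-14))² = 25 + 121 = 146
d²(Q, Hydra) = (10−(-3))² + (-3−6)² = 169 + 81 = 250
d²(Q, Bravo) = (10−(-1))² + (-3−(-4))² = 121 + 1 = 122
d²(Q, Echo) = (10−8)² + (-3−1)² = 4 + 16 = 20
d²(Q, Cygnus) = (10−13)² + (-3−8)² = 9 + 121 = 130
Echo is nearest.

Echo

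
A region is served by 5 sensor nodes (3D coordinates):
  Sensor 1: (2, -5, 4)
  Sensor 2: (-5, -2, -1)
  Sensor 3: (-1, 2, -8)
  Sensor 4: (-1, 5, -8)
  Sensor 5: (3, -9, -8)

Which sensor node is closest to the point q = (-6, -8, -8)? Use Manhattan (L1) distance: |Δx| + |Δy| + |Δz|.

Sensor 5

d(q, Sensor 1) = |-6−2| + |-8−(-5)| + |-8−4| = 8 + 3 + 12 = 23
d(q, Sensor 2) = |-6−(-5)| + |-8−(-2)| + |-8−(-1)| = 1 + 6 + 7 = 14
d(q, Sensor 3) = |-6−(-1)| + |-8−2| + |-8−(-8)| = 5 + 10 + 0 = 15
d(q, Sensor 4) = |-6−(-1)| + |-8−5| + |-8−(-8)| = 5 + 13 + 0 = 18
d(q, Sensor 5) = |-6−3| + |-8−(-9)| + |-8−(-8)| = 9 + 1 + 0 = 10
Sensor 5 is nearest.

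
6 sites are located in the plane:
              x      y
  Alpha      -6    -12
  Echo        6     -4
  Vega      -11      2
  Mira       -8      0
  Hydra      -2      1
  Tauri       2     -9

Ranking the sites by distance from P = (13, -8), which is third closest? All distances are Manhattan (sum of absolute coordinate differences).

Alpha

d(P, Alpha) = |13−(-6)| + |-8−(-12)| = 19 + 4 = 23
d(P, Echo) = |13−6| + |-8−(-4)| = 7 + 4 = 11
d(P, Vega) = |13−(-11)| + |-8−2| = 24 + 10 = 34
d(P, Mira) = |13−(-8)| + |-8−0| = 21 + 8 = 29
d(P, Hydra) = |13−(-2)| + |-8−1| = 15 + 9 = 24
d(P, Tauri) = |13−2| + |-8−(-9)| = 11 + 1 = 12
Sorted ascending: Echo, Tauri, Alpha, Hydra, … — the third-nearest is Alpha.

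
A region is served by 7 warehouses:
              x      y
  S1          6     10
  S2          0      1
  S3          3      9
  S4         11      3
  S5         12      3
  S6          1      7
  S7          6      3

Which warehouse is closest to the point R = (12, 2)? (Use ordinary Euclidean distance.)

S5

Squared Euclidean distances:
|RS1|² = (12−6)² + (2−10)² = 36 + 64 = 100
|RS2|² = (12−0)² + (2−1)² = 144 + 1 = 145
|RS3|² = (12−3)² + (2−9)² = 81 + 49 = 130
|RS4|² = (12−11)² + (2−3)² = 1 + 1 = 2
|RS5|² = (12−12)² + (2−3)² = 0 + 1 = 1
|RS6|² = (12−1)² + (2−7)² = 121 + 25 = 146
|RS7|² = (12−6)² + (2−3)² = 36 + 1 = 37
Minimum is at S5.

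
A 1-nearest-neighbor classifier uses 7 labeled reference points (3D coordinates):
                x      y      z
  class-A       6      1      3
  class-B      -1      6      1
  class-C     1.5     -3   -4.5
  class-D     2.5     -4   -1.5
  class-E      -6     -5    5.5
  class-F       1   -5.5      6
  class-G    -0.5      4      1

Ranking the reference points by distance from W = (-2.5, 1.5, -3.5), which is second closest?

class-C

Compare squared distances (the ordering matches that of the actual distances):
d²(W, class-A) = (-2.5−6)² + (1.5−1)² + (-3.5−3)² = 72.25 + 0.25 + 42.25 = 114.75
d²(W, class-B) = (-2.5−(-1))² + (1.5−6)² + (-3.5−1)² = 2.25 + 20.25 + 20.25 = 42.75
d²(W, class-C) = (-2.5−1.5)² + (1.5−(-3))² + (-3.5−(-4.5))² = 16 + 20.25 + 1 = 37.25
d²(W, class-D) = (-2.5−2.5)² + (1.5−(-4))² + (-3.5−(-1.5))² = 25 + 30.25 + 4 = 59.25
d²(W, class-E) = (-2.5−(-6))² + (1.5−(-5))² + (-3.5−5.5)² = 12.25 + 42.25 + 81 = 135.5
d²(W, class-F) = (-2.5−1)² + (1.5−(-5.5))² + (-3.5−6)² = 12.25 + 49 + 90.25 = 151.5
d²(W, class-G) = (-2.5−(-0.5))² + (1.5−4)² + (-3.5−1)² = 4 + 6.25 + 20.25 = 30.5
Sorted ascending: class-G, class-C, class-B, … — the second-nearest is class-C.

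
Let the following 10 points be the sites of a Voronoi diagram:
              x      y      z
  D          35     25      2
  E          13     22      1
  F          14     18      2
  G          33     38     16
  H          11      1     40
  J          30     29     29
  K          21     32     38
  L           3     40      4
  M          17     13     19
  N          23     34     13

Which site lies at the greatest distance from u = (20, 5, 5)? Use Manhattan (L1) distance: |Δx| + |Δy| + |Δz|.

K

d(u,D) = 15 + 20 + 3 = 38
d(u,E) = 7 + 17 + 4 = 28
d(u,F) = 6 + 13 + 3 = 22
d(u,G) = 13 + 33 + 11 = 57
d(u,H) = 9 + 4 + 35 = 48
d(u,J) = 10 + 24 + 24 = 58
d(u,K) = 1 + 27 + 33 = 61
d(u,L) = 17 + 35 + 1 = 53
d(u,M) = 3 + 8 + 14 = 25
d(u,N) = 3 + 29 + 8 = 40
The largest is to K.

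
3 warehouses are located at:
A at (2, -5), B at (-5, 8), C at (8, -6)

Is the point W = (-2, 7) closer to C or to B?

B

Compare squared distances:
|WC|² = (-2−8)² + (7−(-6))² = 100 + 169 = 269
|WB|² = (-2−(-5))² + (7−8)² = 9 + 1 = 10
269 > 10, so B is closer.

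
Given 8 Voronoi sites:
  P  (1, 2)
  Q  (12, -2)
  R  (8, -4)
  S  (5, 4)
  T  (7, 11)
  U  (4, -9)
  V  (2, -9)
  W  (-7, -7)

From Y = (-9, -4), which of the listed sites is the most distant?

T

Squared Euclidean distances:
|YP|² = (-9−1)² + (-4−2)² = 100 + 36 = 136
|YQ|² = (-9−12)² + (-4−(-2))² = 441 + 4 = 445
|YR|² = (-9−8)² + (-4−(-4))² = 289 + 0 = 289
|YS|² = (-9−5)² + (-4−4)² = 196 + 64 = 260
|YT|² = (-9−7)² + (-4−11)² = 256 + 225 = 481
|YU|² = (-9−4)² + (-4−(-9))² = 169 + 25 = 194
|YV|² = (-9−2)² + (-4−(-9))² = 121 + 25 = 146
|YW|² = (-9−(-7))² + (-4−(-7))² = 4 + 9 = 13
The largest is to T.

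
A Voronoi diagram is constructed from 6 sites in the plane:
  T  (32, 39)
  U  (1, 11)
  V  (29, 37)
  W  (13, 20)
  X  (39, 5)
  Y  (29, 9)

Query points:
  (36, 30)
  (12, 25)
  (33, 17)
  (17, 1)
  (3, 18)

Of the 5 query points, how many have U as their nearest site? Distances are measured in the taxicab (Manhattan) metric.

(36, 30) — d to each: T:13, U:54, V:14, W:33, X:28, Y:28 → nearest is T
(12, 25) — d to each: T:34, U:25, V:29, W:6, X:47, Y:33 → nearest is W
(33, 17) — d to each: T:23, U:38, V:24, W:23, X:18, Y:12 → nearest is Y
(17, 1) — d to each: T:53, U:26, V:48, W:23, X:26, Y:20 → nearest is Y
(3, 18) — d to each: T:50, U:9, V:45, W:12, X:49, Y:35 → nearest is U
1 of the 5 points has U as nearest.

1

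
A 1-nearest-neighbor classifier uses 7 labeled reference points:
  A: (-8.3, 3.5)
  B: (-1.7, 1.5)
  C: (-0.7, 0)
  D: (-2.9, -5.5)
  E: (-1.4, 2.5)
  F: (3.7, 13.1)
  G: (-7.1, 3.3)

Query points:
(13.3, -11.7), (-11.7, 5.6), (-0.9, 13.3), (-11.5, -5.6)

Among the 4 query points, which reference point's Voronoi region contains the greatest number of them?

(13.3, -11.7) — d² to each: A:697.6, B:399.24, C:332.89, D:300.88, E:417.73, F:707.2, G:641.16 → nearest is D
(-11.7, 5.6) — d² to each: A:15.97, B:116.81, C:152.36, D:200.65, E:115.7, F:293.41, G:26.45 → nearest is A
(-0.9, 13.3) — d² to each: A:150.8, B:139.88, C:176.93, D:357.44, E:116.89, F:21.2, G:138.44 → nearest is F
(-11.5, -5.6) — d² to each: A:93.05, B:146.45, C:148, D:73.97, E:167.62, F:580.73, G:98.57 → nearest is D
Tally — A:1, D:2, F:1. D captures the most (2).

D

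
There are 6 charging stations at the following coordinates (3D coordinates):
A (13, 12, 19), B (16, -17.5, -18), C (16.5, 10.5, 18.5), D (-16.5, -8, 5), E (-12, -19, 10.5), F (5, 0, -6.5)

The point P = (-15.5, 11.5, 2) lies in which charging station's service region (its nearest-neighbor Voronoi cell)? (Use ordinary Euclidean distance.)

Squared Euclidean distances:
|PA|² = (-15.5−13)² + (11.5−12)² + (2−19)² = 812.25 + 0.25 + 289 = 1101.5
|PB|² = (-15.5−16)² + (11.5−(-17.5))² + (2−(-18))² = 992.25 + 841 + 400 = 2233.25
|PC|² = (-15.5−16.5)² + (11.5−10.5)² + (2−18.5)² = 1024 + 1 + 272.25 = 1297.25
|PD|² = (-15.5−(-16.5))² + (11.5−(-8))² + (2−5)² = 1 + 380.25 + 9 = 390.25
|PE|² = (-15.5−(-12))² + (11.5−(-19))² + (2−10.5)² = 12.25 + 930.25 + 72.25 = 1014.75
|PF|² = (-15.5−5)² + (11.5−0)² + (2−(-6.5))² = 420.25 + 132.25 + 72.25 = 624.75
Minimum is at D.

D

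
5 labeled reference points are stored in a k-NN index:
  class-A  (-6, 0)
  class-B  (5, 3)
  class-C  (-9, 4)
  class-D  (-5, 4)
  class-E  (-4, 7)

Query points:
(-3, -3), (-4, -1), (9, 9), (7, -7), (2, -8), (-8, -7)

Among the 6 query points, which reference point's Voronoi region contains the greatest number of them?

(-3, -3) — d² to each: class-A:18, class-B:100, class-C:85, class-D:53, class-E:101 → nearest is class-A
(-4, -1) — d² to each: class-A:5, class-B:97, class-C:50, class-D:26, class-E:64 → nearest is class-A
(9, 9) — d² to each: class-A:306, class-B:52, class-C:349, class-D:221, class-E:173 → nearest is class-B
(7, -7) — d² to each: class-A:218, class-B:104, class-C:377, class-D:265, class-E:317 → nearest is class-B
(2, -8) — d² to each: class-A:128, class-B:130, class-C:265, class-D:193, class-E:261 → nearest is class-A
(-8, -7) — d² to each: class-A:53, class-B:269, class-C:122, class-D:130, class-E:212 → nearest is class-A
Tally — class-A:4, class-B:2. class-A captures the most (4).

class-A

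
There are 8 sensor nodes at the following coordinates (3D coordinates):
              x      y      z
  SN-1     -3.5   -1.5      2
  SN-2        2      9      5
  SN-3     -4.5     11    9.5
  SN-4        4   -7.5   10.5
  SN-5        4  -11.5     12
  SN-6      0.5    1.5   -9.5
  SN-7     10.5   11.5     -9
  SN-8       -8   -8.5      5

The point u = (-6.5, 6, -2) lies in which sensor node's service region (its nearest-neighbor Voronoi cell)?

SN-1

Since √ is increasing, it suffices to compare squared distances:
d²(u, SN-1) = 9 + 56.25 + 16 = 81.25
d²(u, SN-2) = 72.25 + 9 + 49 = 130.25
d²(u, SN-3) = 4 + 25 + 132.25 = 161.25
d²(u, SN-4) = 110.25 + 182.25 + 156.25 = 448.75
d²(u, SN-5) = 110.25 + 306.25 + 196 = 612.5
d²(u, SN-6) = 49 + 20.25 + 56.25 = 125.5
d²(u, SN-7) = 289 + 30.25 + 49 = 368.25
d²(u, SN-8) = 2.25 + 210.25 + 49 = 261.5
Minimum is at SN-1.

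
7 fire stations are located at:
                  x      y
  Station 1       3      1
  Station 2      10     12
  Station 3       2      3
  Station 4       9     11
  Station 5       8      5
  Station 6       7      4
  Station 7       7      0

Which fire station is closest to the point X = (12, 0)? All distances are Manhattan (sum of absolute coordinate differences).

d(X, Station 1) = |12−3| + |0−1| = 9 + 1 = 10
d(X, Station 2) = |12−10| + |0−12| = 2 + 12 = 14
d(X, Station 3) = |12−2| + |0−3| = 10 + 3 = 13
d(X, Station 4) = |12−9| + |0−11| = 3 + 11 = 14
d(X, Station 5) = |12−8| + |0−5| = 4 + 5 = 9
d(X, Station 6) = |12−7| + |0−4| = 5 + 4 = 9
d(X, Station 7) = |12−7| + |0−0| = 5 + 0 = 5
The smallest is to Station 7, so X lies in the Voronoi region of Station 7.

Station 7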